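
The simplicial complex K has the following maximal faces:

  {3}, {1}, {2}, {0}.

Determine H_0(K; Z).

Order the vertices as 0 < 1 < 2 < 3. Listing each simplex with vertices in this order, K has dimension 0 with simplices:

  0-simplices (4): [0], [1], [2], [3]

giving chain groups C_0 ≅ Z^4.

Computing H_k = (kernel of ∂_k) / (image of ∂_{k+1}):

  H_0: rank C_0 − rank ∂_1 = 4 − 0 = 4, and there is no ∂_1, so H_0 = Z^4.

H_0 ≅ Z^4.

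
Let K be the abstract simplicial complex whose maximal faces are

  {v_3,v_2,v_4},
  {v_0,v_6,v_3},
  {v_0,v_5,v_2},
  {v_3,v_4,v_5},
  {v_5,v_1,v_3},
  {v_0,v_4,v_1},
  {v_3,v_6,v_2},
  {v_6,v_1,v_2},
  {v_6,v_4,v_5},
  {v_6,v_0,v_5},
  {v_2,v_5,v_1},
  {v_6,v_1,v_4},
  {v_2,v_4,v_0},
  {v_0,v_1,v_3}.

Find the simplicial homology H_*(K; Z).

H_0 = Z,  H_1 = Z^2,  H_2 = Z.

K has 7 vertices, 21 edges, 14 triangles.
rank ∂_0 = 0, rank ∂_1 = 6 ⇒ b_0 = 7 − 0 − 6 = 1; all invariant factors of ∂_1 are 1 so no torsion. So H_0 = Z.
rank ∂_1 = 6, rank ∂_2 = 13 ⇒ b_1 = 21 − 6 − 13 = 2; all invariant factors of ∂_2 are 1 so no torsion. So H_1 = Z^2.
rank ∂_2 = 13, rank ∂_3 = 0 ⇒ b_2 = 14 − 13 − 0 = 1. So H_2 = Z.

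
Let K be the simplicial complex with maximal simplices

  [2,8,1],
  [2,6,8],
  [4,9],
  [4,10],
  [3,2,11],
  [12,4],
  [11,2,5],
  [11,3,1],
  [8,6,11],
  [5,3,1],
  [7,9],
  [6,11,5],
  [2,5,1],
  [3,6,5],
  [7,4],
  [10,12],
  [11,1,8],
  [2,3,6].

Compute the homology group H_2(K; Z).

Take the total order 1 < 2 < 3 < 4 < 5 < 6 < 7 < 8 < 9 < 10 < 11 < 12 on the vertex set. Then K (dimension 2) consists of the simplices:

  0-simplices (12): [1], [2], [3], [4], [5], [6], [7], [8], [9], [10], [11], [12]
  1-simplices (24): (24 of them)
  2-simplices (12): [1,2,5], [1,2,8], [1,3,5], [1,3,11], [1,8,11], [2,3,6], [2,3,11], [2,5,11], [2,6,8], [3,5,6], [5,6,11], [6,8,11]

giving chain groups C_0 ≅ Z^12, C_1 ≅ Z^24, C_2 ≅ Z^12.

Boundary ∂_1: C_1 → C_0 is given by ∂[p,q] = [q] − [p]. For instance
  ∂[2,6] = [6] − [2].
As a 12×24 matrix over Z this has rank 10, with invariant factors (1,1,1,1,1,1,1,1,1,1).

The boundary map ∂_2: C_2 → C_1 acts by ∂[p,q,r] = [q,r] − [p,r] + [p,q]. For instance
  ∂[1,2,5] = [2,5] − [1,5] + [1,2],
  ∂[1,8,11] = [8,11] − [1,11] + [1,8].
This gives a 24×12 integer matrix of rank 12; reducing to Smith normal form yields diagonal entries (1,1,1,1,1,1,1,1,1,1,1,2).

Computing H_k = (kernel of ∂_k) / (image of ∂_{k+1}):

  H_2: rank ker ∂_2 − rank ∂_3 = (12 − 12) − 0 = 0, and there is no ∂_3, so H_2 = 0.

H_2 ≅ 0.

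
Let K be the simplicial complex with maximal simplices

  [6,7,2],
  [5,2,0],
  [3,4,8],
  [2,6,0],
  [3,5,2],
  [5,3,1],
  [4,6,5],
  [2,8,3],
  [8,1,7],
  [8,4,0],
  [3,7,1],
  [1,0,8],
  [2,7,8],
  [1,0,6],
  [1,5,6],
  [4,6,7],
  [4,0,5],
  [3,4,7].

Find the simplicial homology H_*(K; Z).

H_0 = Z,  H_1 = Z × Z/2,  H_2 = 0.

K has 9 vertices, 27 edges, 18 triangles.
rank ∂_0 = 0, rank ∂_1 = 8 ⇒ b_0 = 9 − 0 − 8 = 1; all invariant factors of ∂_1 are 1 so no torsion. So H_0 = Z.
rank ∂_1 = 8, rank ∂_2 = 18 ⇒ b_1 = 27 − 8 − 18 = 1; ∂_2 has invariant factor(s) [2] giving torsion. So H_1 = Z × Z/2.
rank ∂_2 = 18, rank ∂_3 = 0 ⇒ b_2 = 18 − 18 − 0 = 0. So H_2 = 0.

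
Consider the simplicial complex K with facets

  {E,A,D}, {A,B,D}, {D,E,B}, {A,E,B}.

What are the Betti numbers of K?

b_0 = 1, b_1 = 0, b_2 = 1.

K has 4 vertices, 6 edges, 4 triangles.
rank ∂_0 = 0, rank ∂_1 = 3 ⇒ b_0 = 4 − 0 − 3 = 1; all invariant factors of ∂_1 are 1 so no torsion. So H_0 ≅ Z.
rank ∂_1 = 3, rank ∂_2 = 3 ⇒ b_1 = 6 − 3 − 3 = 0; all invariant factors of ∂_2 are 1 so no torsion. So H_1 ≅ 0.
rank ∂_2 = 3, rank ∂_3 = 0 ⇒ b_2 = 4 − 3 − 0 = 1. So H_2 ≅ Z.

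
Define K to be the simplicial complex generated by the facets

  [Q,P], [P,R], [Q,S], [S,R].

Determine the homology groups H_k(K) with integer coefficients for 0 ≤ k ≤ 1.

Order the vertices as P < Q < R < S. Listing each simplex with vertices in this order, K has dimension 1 with simplices:

  0-simplices (4): P, Q, R, S
  1-simplices (4): PQ, PR, QS, RS

so the chain groups are C_0 ≅ Z^4, C_1 ≅ Z^4.

The boundary map ∂_1: C_1 → C_0 is given by ∂[p,q] = [q] − [p]. For instance
  ∂RS = S − R.
As a 4×4 matrix over Z this has rank 3, with invariant factors (1,1,1).

Computing H_k = (kernel of ∂_k) / (image of ∂_{k+1}):

  H_0: rank C_0 − rank ∂_1 = 4 − 3 = 1, and the invariant factors of ∂_1 are all 1, so H_0 ≅ Z.
  H_1: rank ker ∂_1 − rank ∂_2 = (4 − 3) − 0 = 1, and there is no ∂_2, so H_1 ≅ Z.

As a check, the Euler characteristic is 4 − 4 = 0, which agrees with 1 − 1 = 0.

H_0 ≅ Z,  H_1 ≅ Z.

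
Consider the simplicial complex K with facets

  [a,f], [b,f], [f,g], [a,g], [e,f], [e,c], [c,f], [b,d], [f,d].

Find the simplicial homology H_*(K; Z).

Fix the vertex order a < b < c < d < e < f < g and write every simplex with vertices in increasing order. Then dim K = 1 and the simplices of K are:

  0-simplices (7): a, b, c, d, e, f, g
  1-simplices (9): af, ag, bd, bf, ce, cf, df, ef, fg

Hence C_0 ≅ Z^7, C_1 ≅ Z^9.

The boundary map ∂_1: C_1 → C_0 sends each edge [p,q] (with p < q) to q − p. For instance
  ∂cf = f − c.
The resulting 7×9 matrix has rank 6, and its Smith normal form has invariant factors (1,1,1,1,1,1).

Now H_k = ker ∂_k / im ∂_{k+1}, so:

  H_0: rank C_0 − rank ∂_1 = 7 − 6 = 1, and the invariant factors of ∂_1 are all 1, so H_0 = Z.
  H_1: rank ker ∂_1 − rank ∂_2 = (9 − 6) − 0 = 3, and there is no ∂_2, so H_1 = Z^3.

H_0 = Z,  H_1 = Z^3.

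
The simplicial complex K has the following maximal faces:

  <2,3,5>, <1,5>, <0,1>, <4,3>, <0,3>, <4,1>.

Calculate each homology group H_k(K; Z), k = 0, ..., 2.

H_0 = Z,  H_1 = Z^2,  H_2 = 0.

K has 6 vertices, 8 edges, 1 triangle.
rank ∂_0 = 0, rank ∂_1 = 5 ⇒ b_0 = 6 − 0 − 5 = 1; all invariant factors of ∂_1 are 1 so no torsion. So H_0 ≅ Z.
rank ∂_1 = 5, rank ∂_2 = 1 ⇒ b_1 = 8 − 5 − 1 = 2; all invariant factors of ∂_2 are 1 so no torsion. So H_1 ≅ Z^2.
rank ∂_2 = 1, rank ∂_3 = 0 ⇒ b_2 = 1 − 1 − 0 = 0. So H_2 ≅ 0.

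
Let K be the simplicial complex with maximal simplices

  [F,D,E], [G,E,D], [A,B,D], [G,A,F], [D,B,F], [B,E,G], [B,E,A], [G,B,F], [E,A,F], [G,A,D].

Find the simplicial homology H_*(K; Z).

H_0 ≅ Z,  H_1 ≅ Z/2Z,  H_2 = 0.

Order the vertices as A < B < D < E < F < G. Listing each simplex with vertices in this order, K has dimension 2 with simplices:

  0-simplices (6): A, B, D, E, F, G
  1-simplices (15): AB, AD, AE, AF, AG, BD, BE, BF, BG, DE, DF, DG, EF, EG, FG
  2-simplices (10): ABD, ABE, ADG, AEF, AFG, BDF, BEG, BFG, DEF, DEG

Hence C_0 ≅ Z^6, C_1 ≅ Z^15, C_2 ≅ Z^10.

Boundary ∂_1: C_1 → C_0 is given by ∂[p,q] = [q] − [p]. For instance
  ∂EF = F − E.
The 6×15 boundary matrix has rank 5 and Smith normal form diag(1,1,1,1,1).

∂_2: C_2 → C_1 acts by ∂[p,q,r] = [q,r] − [p,r] + [p,q]. For instance
  ∂DEF = EF − DF + DE,
  ∂AFG = FG − AG + AF.
This gives a 15×10 integer matrix of rank 10; reducing to Smith normal form yields diagonal entries (1,1,1,1,1,1,1,1,1,2).

Computing H_k = (kernel of ∂_k) / (image of ∂_{k+1}):

  H_0: rank C_0 − rank ∂_1 = 6 − 5 = 1, and the invariant factors of ∂_1 are all 1, so H_0 = Z.
  H_1: rank ker ∂_1 − rank ∂_2 = (15 − 5) − 10 = 0, and ∂_2 has invariant factor 2 > 1, so H_1 = Z/2Z.
  H_2: rank ker ∂_2 − rank ∂_3 = (10 − 10) − 0 = 0, and there is no ∂_3, so H_2 = 0.

As a check, the Euler characteristic is 6 − 15 + 10 = 1, which agrees with 1 − 0 + 0 = 1.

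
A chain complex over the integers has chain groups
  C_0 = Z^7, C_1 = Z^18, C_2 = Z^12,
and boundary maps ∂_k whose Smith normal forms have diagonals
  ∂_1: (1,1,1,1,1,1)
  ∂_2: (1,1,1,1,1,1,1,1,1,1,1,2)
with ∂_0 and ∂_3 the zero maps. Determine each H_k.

H_0: b_0 = 7 − 0 − 6 = 1; torsion from ∂_1 factors > 1: none. So H_0 ≅ Z.
H_1: b_1 = 18 − 6 − 12 = 0; torsion from ∂_2 factors > 1: [2]. So H_1 ≅ Z/2Z.
H_2: b_2 = 12 − 12 − 0 = 0; torsion from ∂_3 factors > 1: none. So H_2 ≅ 0.

H_0 ≅ Z,  H_1 ≅ Z/2Z,  H_2 = 0.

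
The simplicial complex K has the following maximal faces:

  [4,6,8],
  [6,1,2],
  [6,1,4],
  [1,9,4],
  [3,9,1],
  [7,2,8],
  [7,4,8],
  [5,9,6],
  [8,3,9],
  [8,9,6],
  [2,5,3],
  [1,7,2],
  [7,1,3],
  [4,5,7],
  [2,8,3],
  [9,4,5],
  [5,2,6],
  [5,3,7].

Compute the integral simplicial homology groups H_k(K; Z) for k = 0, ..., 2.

H_0 = Z,  H_1 = Z ⊕ Z/2Z,  H_2 = 0.

Fix the vertex order 1 < 2 < 3 < 4 < 5 < 6 < 7 < 8 < 9 and write every simplex with vertices in increasing order. Then dim K = 2 and the simplices of K are:

  0-simplices (9): [1], [2], [3], [4], [5], [6], [7], [8], [9]
  1-simplices (27): (27 of them)
  2-simplices (18): [1,2,6], [1,2,7], [1,3,7], [1,3,9], [1,4,6], [1,4,9], [2,3,5], [2,3,8], [2,5,6], [2,7,8], [3,5,7], [3,8,9], [4,5,7], [4,5,9], [4,6,8], [4,7,8], [5,6,9], [6,8,9]

so the chain groups are C_0 ≅ Z^9, C_1 ≅ Z^27, C_2 ≅ Z^18.

Boundary ∂_1: C_1 → C_0 is given by ∂[p,q] = [q] − [p]. For instance
  ∂[1,9] = [9] − [1].
As a 9×27 matrix over Z this has rank 8, with invariant factors (1,1,1,1,1,1,1,1).

The boundary map ∂_2: C_2 → C_1 maps a triangle to the signed sum of its edges. For instance
  ∂[6,8,9] = [8,9] − [6,9] + [6,8],
  ∂[5,6,9] = [6,9] − [5,9] + [5,6].
This gives a 27×18 integer matrix of rank 18; reducing to Smith normal form yields diagonal entries (1,1,1,1,1,1,1,1,1,1,1,1,1,1,1,1,1,2).

Now H_k = ker ∂_k / im ∂_{k+1}, so:

  H_0: rank C_0 − rank ∂_1 = 9 − 8 = 1, and the invariant factors of ∂_1 are all 1, so H_0 = Z.
  H_1: rank ker ∂_1 − rank ∂_2 = (27 − 8) − 18 = 1, and ∂_2 has invariant factor 2 > 1, so H_1 = Z ⊕ Z/2Z.
  H_2: rank ker ∂_2 − rank ∂_3 = (18 − 18) − 0 = 0, and there is no ∂_3, so H_2 = 0.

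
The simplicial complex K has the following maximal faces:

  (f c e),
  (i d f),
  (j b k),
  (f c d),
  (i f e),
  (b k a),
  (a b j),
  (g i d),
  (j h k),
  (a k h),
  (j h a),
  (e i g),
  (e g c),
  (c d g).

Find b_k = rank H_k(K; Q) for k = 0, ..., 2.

Fix the vertex order a < b < c < d < e < f < g < h < i < j < k and write every simplex with vertices in increasing order. Then dim K = 2 and the simplices of K are:

  0-simplices (11): a, b, c, d, e, f, g, h, i, j, k
  1-simplices (21): ab, ah, aj, ak, bj, bk, cd, ce, cf, cg, df, dg, di, ef, eg, ei, fi, gi, hj, hk, jk
  2-simplices (14): abj, abk, ahj, ahk, bjk, cdf, cdg, cef, ceg, dfi, dgi, efi, egi, hjk

Hence C_0 ≅ Z^11, C_1 ≅ Z^21, C_2 ≅ Z^14.

Boundary ∂_1: C_1 → C_0 is given by ∂[p,q] = [q] − [p]. For instance
  ∂fi = i − f.
The resulting 11×21 matrix has rank 9, and its Smith normal form has invariant factors (1,1,1,1,1,1,1,1,1).

Boundary ∂_2: C_2 → C_1 maps a triangle to the signed sum of its edges. For instance
  ∂hjk = jk − hk + hj,
  ∂cef = ef − cf + ce.
The resulting 21×14 matrix has rank 12, and its Smith normal form has invariant factors (1,1,1,1,1,1,1,1,1,1,1,1).

From H_k ≅ ker(∂_k) / im(∂_{k+1}) we obtain:

  H_0: rank C_0 − rank ∂_1 = 11 − 9 = 2, and the invariant factors of ∂_1 are all 1, so H_0 ≅ Z^2.
  H_1: rank ker ∂_1 − rank ∂_2 = (21 − 9) − 12 = 0, and the invariant factors of ∂_2 are all 1, so H_1 ≅ 0.
  H_2: rank ker ∂_2 − rank ∂_3 = (14 − 12) − 0 = 2, and there is no ∂_3, so H_2 ≅ Z^2.

(K is a triangulation of the disjoint union of the 2-sphere S^2 and the 2-sphere S^2.)

Hence the Betti numbers are b_0 = 2, b_1 = 0, b_2 = 2.

b_0 = 2, b_1 = 0, b_2 = 2.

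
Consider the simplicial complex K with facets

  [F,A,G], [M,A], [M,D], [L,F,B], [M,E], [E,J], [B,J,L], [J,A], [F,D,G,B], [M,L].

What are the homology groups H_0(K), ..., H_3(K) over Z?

We work with the vertex ordering A < B < D < E < F < G < J < L < M. The simplices of K, each written with vertices in increasing order, are:

  0-simplices (9): A, B, D, E, F, G, J, L, M
  1-simplices (18): AF, AG, AJ, AM, BD, BF, BG, BJ, BL, DF, DG, DM, EJ, EM, FG, FL, JL, LM
  2-simplices (7): AFG, BDF, BDG, BFG, BFL, BJL, DFG
  3-simplices (1): BDFG

Hence C_0 ≅ Z^9, C_1 ≅ Z^18, C_2 ≅ Z^7, C_3 ≅ Z^1.

∂_1: C_1 → C_0 sends each edge [p,q] (with p < q) to q − p. For instance
  ∂EM = M − E.
As a 9×18 matrix over Z this has rank 8, with invariant factors (1,1,1,1,1,1,1,1).

∂_2: C_2 → C_1 acts by ∂[p,q,r] = [q,r] − [p,r] + [p,q]. For instance
  ∂DFG = FG − DG + DF,
  ∂BFG = FG − BG + BF.
This gives a 18×7 integer matrix of rank 6; reducing to Smith normal form yields diagonal entries (1,1,1,1,1,1).

The boundary map ∂_3: C_3 → C_2 sends each 3-simplex σ to the alternating sum Σ_i (−1)^i (σ with its i-th vertex removed). For instance
  ∂BDFG = DFG − BFG + BDG − BDF.
As a 7×1 matrix over Z this has rank 1, with invariant factors (1).

Now H_k = ker ∂_k / im ∂_{k+1}, so:

  H_0: rank C_0 − rank ∂_1 = 9 − 8 = 1, and the invariant factors of ∂_1 are all 1, so H_0 = Z.
  H_1: rank ker ∂_1 − rank ∂_2 = (18 − 8) − 6 = 4, and the invariant factors of ∂_2 are all 1, so H_1 = Z^4.
  H_2: rank ker ∂_2 − rank ∂_3 = (7 − 6) − 1 = 0, and the invariant factors of ∂_3 are all 1, so H_2 = 0.
  H_3: rank ker ∂_3 − rank ∂_4 = (1 − 1) − 0 = 0, and there is no ∂_4, so H_3 = 0.

As a check, the Euler characteristic is 9 − 18 + 7 − 1 = -3, which agrees with 1 − 4 + 0 − 0 = -3.

H_0 = Z,  H_1 = Z^4,  H_2 = 0,  H_3 = 0.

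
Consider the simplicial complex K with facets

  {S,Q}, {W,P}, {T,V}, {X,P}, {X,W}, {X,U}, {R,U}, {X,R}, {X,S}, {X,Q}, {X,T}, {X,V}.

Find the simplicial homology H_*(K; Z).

We work with the vertex ordering P < Q < R < S < T < U < V < W < X. The simplices of K, each written with vertices in increasing order, are:

  0-simplices (9): P, Q, R, S, T, U, V, W, X
  1-simplices (12): PW, PX, QS, QX, RU, RX, SX, TV, TX, UX, VX, WX

so the chain groups are C_0 ≅ Z^9, C_1 ≅ Z^12.

Boundary ∂_1: C_1 → C_0 is given by ∂[p,q] = [q] − [p].
This gives a 9×12 integer matrix of rank 8; reducing to Smith normal form yields diagonal entries (1,1,1,1,1,1,1,1).

Computing H_k = (kernel of ∂_k) / (image of ∂_{k+1}):

  H_0: rank C_0 − rank ∂_1 = 9 − 8 = 1, and the invariant factors of ∂_1 are all 1, so H_0 ≅ Z.
  H_1: rank ker ∂_1 − rank ∂_2 = (12 − 8) − 0 = 4, and there is no ∂_2, so H_1 ≅ Z^4.

As a check, the Euler characteristic is 9 − 12 = -3, which agrees with 1 − 4 = -3.

H_0 = Z,  H_1 = Z^4.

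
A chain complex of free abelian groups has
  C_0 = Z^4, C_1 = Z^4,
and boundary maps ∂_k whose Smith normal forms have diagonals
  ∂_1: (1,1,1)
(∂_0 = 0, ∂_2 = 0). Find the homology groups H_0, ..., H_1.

H_0 = Z,  H_1 = Z.

H_0: b_0 = 4 − 0 − 3 = 1; torsion from ∂_1 factors > 1: none. So H_0 = Z.
H_1: b_1 = 4 − 3 − 0 = 1; torsion from ∂_2 factors > 1: none. So H_1 = Z.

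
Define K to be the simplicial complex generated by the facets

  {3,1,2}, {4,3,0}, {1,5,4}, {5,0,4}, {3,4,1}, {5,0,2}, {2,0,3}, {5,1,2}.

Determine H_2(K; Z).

H_2 = Z.

Take the total order 0 < 1 < 2 < 3 < 4 < 5 on the vertex set. Then K (dimension 2) consists of the simplices:

  0-simplices (6): [0], [1], [2], [3], [4], [5]
  1-simplices (12): [0,2], [0,3], [0,4], [0,5], [1,2], [1,3], [1,4], [1,5], [2,3], [2,5], [3,4], [4,5]
  2-simplices (8): [0,2,3], [0,2,5], [0,3,4], [0,4,5], [1,2,3], [1,2,5], [1,3,4], [1,4,5]

Hence C_0 ≅ Z^6, C_1 ≅ Z^12, C_2 ≅ Z^8.

Boundary ∂_1: C_1 → C_0 sends each edge [p,q] (with p < q) to q − p. For instance
  ∂[2,5] = [5] − [2].
The resulting 6×12 matrix has rank 5, and its Smith normal form has invariant factors (1,1,1,1,1).

Boundary ∂_2: C_2 → C_1 sends each 2-simplex [p,q,r] to [q,r] − [p,r] + [p,q]. For instance
  ∂[1,2,5] = [2,5] − [1,5] + [1,2],
  ∂[1,2,3] = [2,3] − [1,3] + [1,2].
The 12×8 boundary matrix has rank 7 and Smith normal form diag(1,1,1,1,1,1,1).

Now H_k = ker ∂_k / im ∂_{k+1}, so:

  H_2: rank ker ∂_2 − rank ∂_3 = (8 − 7) − 0 = 1, and there is no ∂_3, so H_2 = Z.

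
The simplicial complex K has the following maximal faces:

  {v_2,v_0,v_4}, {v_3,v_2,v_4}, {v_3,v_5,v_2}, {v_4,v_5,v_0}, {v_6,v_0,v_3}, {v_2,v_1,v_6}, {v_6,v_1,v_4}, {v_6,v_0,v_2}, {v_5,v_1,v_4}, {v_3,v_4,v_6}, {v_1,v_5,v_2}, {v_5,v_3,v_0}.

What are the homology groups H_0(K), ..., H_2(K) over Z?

H_0 ≅ Z,  H_1 ≅ Z/2Z,  H_2 = 0.

Fix the vertex order v_0 < v_1 < v_2 < v_3 < v_4 < v_5 < v_6 and write every simplex with vertices in increasing order. Then dim K = 2 and the simplices of K are:

  0-simplices (7): [v_0], [v_1], [v_2], [v_3], [v_4], [v_5], [v_6]
  1-simplices (18): (18 of them)
  2-simplices (12): (12 of them)

giving chain groups C_0 ≅ Z^7, C_1 ≅ Z^18, C_2 ≅ Z^12.

Boundary ∂_1: C_1 → C_0 is given by ∂[p,q] = [q] − [p].
As a 7×18 matrix over Z this has rank 6, with invariant factors (1,1,1,1,1,1).

∂_2: C_2 → C_1 sends each 2-simplex [p,q,r] to [q,r] − [p,r] + [p,q]. For instance
  ∂[v_0,v_4,v_5] = [v_4,v_5] − [v_0,v_5] + [v_0,v_4],
  ∂[v_1,v_4,v_6] = [v_4,v_6] − [v_1,v_6] + [v_1,v_4].
The 18×12 boundary matrix has rank 12 and Smith normal form diag(1,1,1,1,1,1,1,1,1,1,1,2).

Reading off H_k = ker ∂_k / im ∂_{k+1}:

  H_0: rank C_0 − rank ∂_1 = 7 − 6 = 1, and the invariant factors of ∂_1 are all 1, so H_0 ≅ Z.
  H_1: rank ker ∂_1 − rank ∂_2 = (18 − 6) − 12 = 0, and ∂_2 has invariant factor 2 > 1, so H_1 ≅ Z/2Z.
  H_2: rank ker ∂_2 − rank ∂_3 = (12 − 12) − 0 = 0, and there is no ∂_3, so H_2 ≅ 0.

As a check, the Euler characteristic is 7 − 18 + 12 = 1, which agrees with 1 − 0 + 0 = 1.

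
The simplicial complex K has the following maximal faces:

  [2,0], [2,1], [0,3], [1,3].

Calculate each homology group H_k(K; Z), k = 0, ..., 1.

H_0 ≅ Z,  H_1 ≅ Z.

We work with the vertex ordering 0 < 1 < 2 < 3. The simplices of K, each written with vertices in increasing order, are:

  0-simplices (4): [0], [1], [2], [3]
  1-simplices (4): [0,2], [0,3], [1,2], [1,3]

Hence C_0 ≅ Z^4, C_1 ≅ Z^4.

Boundary ∂_1: C_1 → C_0 maps an edge to its endpoints' difference, ∂[p,q] = q − p.
This gives a 4×4 integer matrix of rank 3; reducing to Smith normal form yields diagonal entries (1,1,1).

Now H_k = ker ∂_k / im ∂_{k+1}, so:

  H_0: rank C_0 − rank ∂_1 = 4 − 3 = 1, and the invariant factors of ∂_1 are all 1, so H_0 = Z.
  H_1: rank ker ∂_1 − rank ∂_2 = (4 − 3) − 0 = 1, and there is no ∂_2, so H_1 = Z.

As a check, the Euler characteristic is 4 − 4 = 0, which agrees with 1 − 1 = 0.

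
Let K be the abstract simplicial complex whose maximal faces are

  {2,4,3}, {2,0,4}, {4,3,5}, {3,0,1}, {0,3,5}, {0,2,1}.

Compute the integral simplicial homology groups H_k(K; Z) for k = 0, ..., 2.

Order the vertices as 0 < 1 < 2 < 3 < 4 < 5. Listing each simplex with vertices in this order, K has dimension 2 with simplices:

  0-simplices (6): [0], [1], [2], [3], [4], [5]
  1-simplices (12): [0,1], [0,2], [0,3], [0,4], [0,5], [1,2], [1,3], [2,3], [2,4], [3,4], [3,5], [4,5]
  2-simplices (6): [0,1,2], [0,1,3], [0,2,4], [0,3,5], [2,3,4], [3,4,5]

so the chain groups are C_0 ≅ Z^6, C_1 ≅ Z^12, C_2 ≅ Z^6.

∂_1: C_1 → C_0 sends each edge [p,q] (with p < q) to q − p. For instance
  ∂[0,3] = [3] − [0].
The resulting 6×12 matrix has rank 5, and its Smith normal form has invariant factors (1,1,1,1,1).

Boundary ∂_2: C_2 → C_1 maps a triangle to the signed sum of its edges. For instance
  ∂[0,2,4] = [2,4] − [0,4] + [0,2],
  ∂[0,3,5] = [3,5] − [0,5] + [0,3].
The 12×6 boundary matrix has rank 6 and Smith normal form diag(1,1,1,1,1,1).

Now H_k = ker ∂_k / im ∂_{k+1}, so:

  H_0: rank C_0 − rank ∂_1 = 6 − 5 = 1, and the invariant factors of ∂_1 are all 1, so H_0 = Z.
  H_1: rank ker ∂_1 − rank ∂_2 = (12 − 5) − 6 = 1, and the invariant factors of ∂_2 are all 1, so H_1 = Z.
  H_2: rank ker ∂_2 − rank ∂_3 = (6 − 6) − 0 = 0, and there is no ∂_3, so H_2 = 0.

H_0 ≅ Z,  H_1 ≅ Z,  H_2 = 0.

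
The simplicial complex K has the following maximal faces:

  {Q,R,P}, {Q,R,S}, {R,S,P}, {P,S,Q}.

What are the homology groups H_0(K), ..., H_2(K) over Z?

Take the total order P < Q < R < S on the vertex set. Then K (dimension 2) consists of the simplices:

  0-simplices (4): P, Q, R, S
  1-simplices (6): PQ, PR, PS, QR, QS, RS
  2-simplices (4): PQR, PQS, PRS, QRS

so the chain groups are C_0 ≅ Z^4, C_1 ≅ Z^6, C_2 ≅ Z^4.

Boundary ∂_1: C_1 → C_0 is given by ∂[p,q] = [q] − [p]. For instance
  ∂QR = R − Q.
This gives a 4×6 integer matrix of rank 3; reducing to Smith normal form yields diagonal entries (1,1,1).

∂_2: C_2 → C_1 acts by ∂[p,q,r] = [q,r] − [p,r] + [p,q]. For instance
  ∂PQS = QS − PS + PQ,
  ∂QRS = RS − QS + QR.
The resulting 6×4 matrix has rank 3, and its Smith normal form has invariant factors (1,1,1).

From H_k ≅ ker(∂_k) / im(∂_{k+1}) we obtain:

  H_0: rank C_0 − rank ∂_1 = 4 − 3 = 1, and the invariant factors of ∂_1 are all 1, so H_0 = Z.
  H_1: rank ker ∂_1 − rank ∂_2 = (6 − 3) − 3 = 0, and the invariant factors of ∂_2 are all 1, so H_1 = 0.
  H_2: rank ker ∂_2 − rank ∂_3 = (4 − 3) − 0 = 1, and there is no ∂_3, so H_2 = Z.

(K is a triangulation of the 2-sphere S^2.)

H_0 ≅ Z,  H_1 = 0,  H_2 ≅ Z.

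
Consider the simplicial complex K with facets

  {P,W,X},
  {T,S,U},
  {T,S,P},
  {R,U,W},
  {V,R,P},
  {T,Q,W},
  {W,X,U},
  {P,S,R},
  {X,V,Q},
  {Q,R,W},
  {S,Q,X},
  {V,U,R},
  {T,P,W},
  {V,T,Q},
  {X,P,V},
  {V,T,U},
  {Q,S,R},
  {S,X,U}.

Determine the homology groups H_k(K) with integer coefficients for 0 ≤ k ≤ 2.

H_0 ≅ Z,  H_1 ≅ Z^2,  H_2 ≅ Z.

K has 9 vertices, 27 edges, 18 triangles.
rank ∂_0 = 0, rank ∂_1 = 8 ⇒ b_0 = 9 − 0 − 8 = 1; all invariant factors of ∂_1 are 1 so no torsion. So H_0 = Z.
rank ∂_1 = 8, rank ∂_2 = 17 ⇒ b_1 = 27 − 8 − 17 = 2; all invariant factors of ∂_2 are 1 so no torsion. So H_1 = Z^2.
rank ∂_2 = 17, rank ∂_3 = 0 ⇒ b_2 = 18 − 17 − 0 = 1. So H_2 = Z.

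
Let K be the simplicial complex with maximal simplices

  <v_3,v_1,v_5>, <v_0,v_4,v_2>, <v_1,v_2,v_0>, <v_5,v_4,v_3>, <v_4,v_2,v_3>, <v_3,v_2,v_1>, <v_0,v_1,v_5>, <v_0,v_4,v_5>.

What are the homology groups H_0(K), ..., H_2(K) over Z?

H_0 ≅ Z,  H_1 = 0,  H_2 ≅ Z.

K has 6 vertices, 12 edges, 8 triangles.
rank ∂_0 = 0, rank ∂_1 = 5 ⇒ b_0 = 6 − 0 − 5 = 1; all invariant factors of ∂_1 are 1 so no torsion. So H_0 ≅ Z.
rank ∂_1 = 5, rank ∂_2 = 7 ⇒ b_1 = 12 − 5 − 7 = 0; all invariant factors of ∂_2 are 1 so no torsion. So H_1 ≅ 0.
rank ∂_2 = 7, rank ∂_3 = 0 ⇒ b_2 = 8 − 7 − 0 = 1. So H_2 ≅ Z.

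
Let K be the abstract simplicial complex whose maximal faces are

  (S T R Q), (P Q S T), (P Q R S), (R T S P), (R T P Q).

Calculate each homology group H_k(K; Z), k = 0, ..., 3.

Take the total order P < Q < R < S < T on the vertex set. Then K (dimension 3) consists of the simplices:

  0-simplices (5): P, Q, R, S, T
  1-simplices (10): PQ, PR, PS, PT, QR, QS, QT, RS, RT, ST
  2-simplices (10): PQR, PQS, PQT, PRS, PRT, PST, QRS, QRT, QST, RST
  3-simplices (5): PQRS, PQRT, PQST, PRST, QRST

giving chain groups C_0 ≅ Z^5, C_1 ≅ Z^10, C_2 ≅ Z^10, C_3 ≅ Z^5.

∂_1: C_1 → C_0 sends each edge [p,q] (with p < q) to q − p. For instance
  ∂PR = R − P.
This gives a 5×10 integer matrix of rank 4; reducing to Smith normal form yields diagonal entries (1,1,1,1).

Boundary ∂_2: C_2 → C_1 acts by ∂[p,q,r] = [q,r] − [p,r] + [p,q]. For instance
  ∂QRT = RT − QT + QR,
  ∂PQR = QR − PR + PQ.
As a 10×10 matrix over Z this has rank 6, with invariant factors (1,1,1,1,1,1).

∂_3: C_3 → C_2 sends each 3-simplex σ to the alternating sum Σ_i (−1)^i (σ with its i-th vertex removed). For instance
  ∂PQRT = QRT − PRT + PQT − PQR,
  ∂QRST = RST − QST + QRT − QRS.
The resulting 10×5 matrix has rank 4, and its Smith normal form has invariant factors (1,1,1,1).

Now H_k = ker ∂_k / im ∂_{k+1}, so:

  H_0: rank C_0 − rank ∂_1 = 5 − 4 = 1, and the invariant factors of ∂_1 are all 1, so H_0 = Z.
  H_1: rank ker ∂_1 − rank ∂_2 = (10 − 4) − 6 = 0, and the invariant factors of ∂_2 are all 1, so H_1 = 0.
  H_2: rank ker ∂_2 − rank ∂_3 = (10 − 6) − 4 = 0, and the invariant factors of ∂_3 are all 1, so H_2 = 0.
  H_3: rank ker ∂_3 − rank ∂_4 = (5 − 4) − 0 = 1, and there is no ∂_4, so H_3 = Z.

(K is a triangulation of the 3-sphere S^3.)

H_0 ≅ Z,  H_1 = 0,  H_2 = 0,  H_3 ≅ Z.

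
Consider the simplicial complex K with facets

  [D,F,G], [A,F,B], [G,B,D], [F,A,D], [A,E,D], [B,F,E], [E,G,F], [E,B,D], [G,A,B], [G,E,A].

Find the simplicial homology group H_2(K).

Fix the vertex order A < B < D < E < F < G and write every simplex with vertices in increasing order. Then dim K = 2 and the simplices of K are:

  0-simplices (6): A, B, D, E, F, G
  1-simplices (15): AB, AD, AE, AF, AG, BD, BE, BF, BG, DE, DF, DG, EF, EG, FG
  2-simplices (10): ABF, ABG, ADE, ADF, AEG, BDE, BDG, BEF, DFG, EFG

so the chain groups are C_0 ≅ Z^6, C_1 ≅ Z^15, C_2 ≅ Z^10.

The boundary map ∂_1: C_1 → C_0 maps an edge to its endpoints' difference, ∂[p,q] = q − p.
The resulting 6×15 matrix has rank 5, and its Smith normal form has invariant factors (1,1,1,1,1).

Boundary ∂_2: C_2 → C_1 sends each 2-simplex [p,q,r] to [q,r] − [p,r] + [p,q]. For instance
  ∂EFG = FG − EG + EF,
  ∂BDG = DG − BG + BD.
As a 15×10 matrix over Z this has rank 10, with invariant factors (1,1,1,1,1,1,1,1,1,2).

Now H_k = ker ∂_k / im ∂_{k+1}, so:

  H_2: rank ker ∂_2 − rank ∂_3 = (10 − 10) − 0 = 0, and there is no ∂_3, so H_2 = 0.

(K is a triangulation of the real projective plane RP^2.)

H_2 ≅ 0.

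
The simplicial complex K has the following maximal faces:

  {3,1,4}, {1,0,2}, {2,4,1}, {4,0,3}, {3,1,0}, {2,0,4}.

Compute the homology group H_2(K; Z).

Fix the vertex order 0 < 1 < 2 < 3 < 4 and write every simplex with vertices in increasing order. Then dim K = 2 and the simplices of K are:

  0-simplices (5): [0], [1], [2], [3], [4]
  1-simplices (9): [0,1], [0,2], [0,3], [0,4], [1,2], [1,3], [1,4], [2,4], [3,4]
  2-simplices (6): [0,1,2], [0,1,3], [0,2,4], [0,3,4], [1,2,4], [1,3,4]

giving chain groups C_0 ≅ Z^5, C_1 ≅ Z^9, C_2 ≅ Z^6.

The boundary map ∂_1: C_1 → C_0 sends each edge [p,q] (with p < q) to q − p.
As a 5×9 matrix over Z this has rank 4, with invariant factors (1,1,1,1).

∂_2: C_2 → C_1 acts by ∂[p,q,r] = [q,r] − [p,r] + [p,q]. For instance
  ∂[0,1,3] = [1,3] − [0,3] + [0,1],
  ∂[0,3,4] = [3,4] − [0,4] + [0,3].
The resulting 9×6 matrix has rank 5, and its Smith normal form has invariant factors (1,1,1,1,1).

From H_k ≅ ker(∂_k) / im(∂_{k+1}) we obtain:

  H_2: rank ker ∂_2 − rank ∂_3 = (6 − 5) − 0 = 1, and there is no ∂_3, so H_2 ≅ Z.

H_2 = Z.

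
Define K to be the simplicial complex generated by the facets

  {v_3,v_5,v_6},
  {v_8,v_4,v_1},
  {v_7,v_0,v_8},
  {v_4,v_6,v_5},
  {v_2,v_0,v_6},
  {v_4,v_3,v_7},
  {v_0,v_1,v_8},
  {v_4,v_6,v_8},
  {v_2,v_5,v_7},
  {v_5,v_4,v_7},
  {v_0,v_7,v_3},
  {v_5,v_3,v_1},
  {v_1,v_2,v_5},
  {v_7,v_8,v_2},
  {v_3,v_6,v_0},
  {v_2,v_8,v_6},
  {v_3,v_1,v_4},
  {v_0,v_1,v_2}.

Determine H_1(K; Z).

We work with the vertex ordering v_0 < v_1 < v_2 < v_3 < v_4 < v_5 < v_6 < v_7 < v_8. The simplices of K, each written with vertices in increasing order, are:

  0-simplices (9): [v_0], [v_1], [v_2], [v_3], [v_4], [v_5], [v_6], [v_7], [v_8]
  1-simplices (27): (27 of them)
  2-simplices (18): (18 of them)

so the chain groups are C_0 ≅ Z^9, C_1 ≅ Z^27, C_2 ≅ Z^18.

The boundary map ∂_1: C_1 → C_0 maps an edge to its endpoints' difference, ∂[p,q] = q − p. For instance
  ∂[v_7,v_8] = [v_8] − [v_7].
The 9×27 boundary matrix has rank 8 and Smith normal form diag(1,1,1,1,1,1,1,1).

∂_2: C_2 → C_1 maps a triangle to the signed sum of its edges. For instance
  ∂[v_3,v_5,v_6] = [v_5,v_6] − [v_3,v_6] + [v_3,v_5],
  ∂[v_1,v_2,v_5] = [v_2,v_5] − [v_1,v_5] + [v_1,v_2].
The resulting 27×18 matrix has rank 18, and its Smith normal form has invariant factors (1,1,1,1,1,1,1,1,1,1,1,1,1,1,1,1,1,2).

Now H_k = ker ∂_k / im ∂_{k+1}, so:

  H_1: rank ker ∂_1 − rank ∂_2 = (27 − 8) − 18 = 1, and ∂_2 has invariant factor 2 > 1, so H_1 ≅ Z ⊕ Z_2.

H_1 = Z ⊕ Z_2.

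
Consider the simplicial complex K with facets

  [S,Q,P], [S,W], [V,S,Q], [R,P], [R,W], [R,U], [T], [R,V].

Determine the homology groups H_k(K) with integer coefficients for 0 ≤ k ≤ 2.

H_0 = Z^2,  H_1 = Z^2,  H_2 = 0.

Order the vertices as P < Q < R < S < T < U < V < W. Listing each simplex with vertices in this order, K has dimension 2 with simplices:

  0-simplices (8): P, Q, R, S, T, U, V, W
  1-simplices (10): PQ, PR, PS, QS, QV, RU, RV, RW, SV, SW
  2-simplices (2): PQS, QSV

Hence C_0 ≅ Z^8, C_1 ≅ Z^10, C_2 ≅ Z^2.

The boundary map ∂_1: C_1 → C_0 maps an edge to its endpoints' difference, ∂[p,q] = q − p. For instance
  ∂QV = V − Q.
This gives a 8×10 integer matrix of rank 6; reducing to Smith normal form yields diagonal entries (1,1,1,1,1,1).

∂_2: C_2 → C_1 maps a triangle to the signed sum of its edges. For instance
  ∂QSV = SV − QV + QS,
  ∂PQS = QS − PS + PQ.
As a 10×2 matrix over Z this has rank 2, with invariant factors (1,1).

Now H_k = ker ∂_k / im ∂_{k+1}, so:

  H_0: rank C_0 − rank ∂_1 = 8 − 6 = 2, and the invariant factors of ∂_1 are all 1, so H_0 ≅ Z^2.
  H_1: rank ker ∂_1 − rank ∂_2 = (10 − 6) − 2 = 2, and the invariant factors of ∂_2 are all 1, so H_1 ≅ Z^2.
  H_2: rank ker ∂_2 − rank ∂_3 = (2 − 2) − 0 = 0, and there is no ∂_3, so H_2 ≅ 0.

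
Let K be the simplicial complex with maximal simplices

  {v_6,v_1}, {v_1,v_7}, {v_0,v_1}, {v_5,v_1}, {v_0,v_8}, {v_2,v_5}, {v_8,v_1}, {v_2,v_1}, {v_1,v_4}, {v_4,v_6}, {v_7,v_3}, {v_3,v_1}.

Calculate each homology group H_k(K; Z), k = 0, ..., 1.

Take the total order v_0 < v_1 < v_2 < v_3 < v_4 < v_5 < v_6 < v_7 < v_8 on the vertex set. Then K (dimension 1) consists of the simplices:

  0-simplices (9): [v_0], [v_1], [v_2], [v_3], [v_4], [v_5], [v_6], [v_7], [v_8]
  1-simplices (12): [v_0,v_1], [v_0,v_8], [v_1,v_2], [v_1,v_3], [v_1,v_4], [v_1,v_5], [v_1,v_6], [v_1,v_7], [v_1,v_8], [v_2,v_5], [v_3,v_7], [v_4,v_6]

giving chain groups C_0 ≅ Z^9, C_1 ≅ Z^12.

The boundary map ∂_1: C_1 → C_0 is given by ∂[p,q] = [q] − [p]. For instance
  ∂[v_1,v_2] = [v_2] − [v_1].
This gives a 9×12 integer matrix of rank 8; reducing to Smith normal form yields diagonal entries (1,1,1,1,1,1,1,1).

Now H_k = ker ∂_k / im ∂_{k+1}, so:

  H_0: rank C_0 − rank ∂_1 = 9 − 8 = 1, and the invariant factors of ∂_1 are all 1, so H_0 = Z.
  H_1: rank ker ∂_1 − rank ∂_2 = (12 − 8) − 0 = 4, and there is no ∂_2, so H_1 = Z^4.

(K is a triangulation of a wedge of 4 circles.)

H_0 = Z,  H_1 = Z^4.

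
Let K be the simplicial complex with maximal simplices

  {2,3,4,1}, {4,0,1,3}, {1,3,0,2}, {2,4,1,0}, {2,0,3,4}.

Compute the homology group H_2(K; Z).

Fix the vertex order 0 < 1 < 2 < 3 < 4 and write every simplex with vertices in increasing order. Then dim K = 3 and the simplices of K are:

  0-simplices (5): [0], [1], [2], [3], [4]
  1-simplices (10): [0,1], [0,2], [0,3], [0,4], [1,2], [1,3], [1,4], [2,3], [2,4], [3,4]
  2-simplices (10): [0,1,2], [0,1,3], [0,1,4], [0,2,3], [0,2,4], [0,3,4], [1,2,3], [1,2,4], [1,3,4], [2,3,4]
  3-simplices (5): [0,1,2,3], [0,1,2,4], [0,1,3,4], [0,2,3,4], [1,2,3,4]

Hence C_0 ≅ Z^5, C_1 ≅ Z^10, C_2 ≅ Z^10, C_3 ≅ Z^5.

∂_1: C_1 → C_0 is given by ∂[p,q] = [q] − [p].
The 5×10 boundary matrix has rank 4 and Smith normal form diag(1,1,1,1).

The boundary map ∂_2: C_2 → C_1 acts by ∂[p,q,r] = [q,r] − [p,r] + [p,q]. For instance
  ∂[0,2,4] = [2,4] − [0,4] + [0,2],
  ∂[0,1,2] = [1,2] − [0,2] + [0,1].
This gives a 10×10 integer matrix of rank 6; reducing to Smith normal form yields diagonal entries (1,1,1,1,1,1).

∂_3: C_3 → C_2 sends each 3-simplex σ to the alternating sum Σ_i (−1)^i (σ with its i-th vertex removed). For instance
  ∂[0,1,3,4] = [1,3,4] − [0,3,4] + [0,1,4] − [0,1,3],
  ∂[0,1,2,3] = [1,2,3] − [0,2,3] + [0,1,3] − [0,1,2].
As a 10×5 matrix over Z this has rank 4, with invariant factors (1,1,1,1).

Computing H_k = (kernel of ∂_k) / (image of ∂_{k+1}):

  H_2: rank ker ∂_2 − rank ∂_3 = (10 − 6) − 4 = 0, and the invariant factors of ∂_3 are all 1, so H_2 ≅ 0.

H_2 = 0.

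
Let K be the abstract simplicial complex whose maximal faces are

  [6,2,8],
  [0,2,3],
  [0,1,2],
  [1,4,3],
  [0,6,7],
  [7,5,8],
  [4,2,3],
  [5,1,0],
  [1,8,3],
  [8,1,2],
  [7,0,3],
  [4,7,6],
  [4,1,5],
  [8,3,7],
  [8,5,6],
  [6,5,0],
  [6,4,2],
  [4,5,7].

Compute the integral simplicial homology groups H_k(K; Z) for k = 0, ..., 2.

K has 9 vertices, 27 edges, 18 triangles.
rank ∂_0 = 0, rank ∂_1 = 8 ⇒ b_0 = 9 − 0 − 8 = 1; all invariant factors of ∂_1 are 1 so no torsion. So H_0 ≅ Z.
rank ∂_1 = 8, rank ∂_2 = 18 ⇒ b_1 = 27 − 8 − 18 = 1; ∂_2 has invariant factor(s) [2] giving torsion. So H_1 ≅ Z ⊕ Z_2.
rank ∂_2 = 18, rank ∂_3 = 0 ⇒ b_2 = 18 − 18 − 0 = 0. So H_2 ≅ 0.

H_0 = Z,  H_1 = Z ⊕ Z_2,  H_2 = 0.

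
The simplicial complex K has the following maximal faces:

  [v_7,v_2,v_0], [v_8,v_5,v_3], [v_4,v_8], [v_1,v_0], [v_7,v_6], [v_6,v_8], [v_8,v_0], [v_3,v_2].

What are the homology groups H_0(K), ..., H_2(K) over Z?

H_0 ≅ Z,  H_1 ≅ Z^2,  H_2 = 0.

K has 9 vertices, 12 edges, 2 triangles.
rank ∂_0 = 0, rank ∂_1 = 8 ⇒ b_0 = 9 − 0 − 8 = 1; all invariant factors of ∂_1 are 1 so no torsion. So H_0 ≅ Z.
rank ∂_1 = 8, rank ∂_2 = 2 ⇒ b_1 = 12 − 8 − 2 = 2; all invariant factors of ∂_2 are 1 so no torsion. So H_1 ≅ Z^2.
rank ∂_2 = 2, rank ∂_3 = 0 ⇒ b_2 = 2 − 2 − 0 = 0. So H_2 ≅ 0.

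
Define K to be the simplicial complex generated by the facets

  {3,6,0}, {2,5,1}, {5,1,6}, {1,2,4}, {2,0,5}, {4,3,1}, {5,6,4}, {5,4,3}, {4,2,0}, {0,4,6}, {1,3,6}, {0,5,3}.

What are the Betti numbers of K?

b_0 = 1, b_1 = 0, b_2 = 0.

Order the vertices as 0 < 1 < 2 < 3 < 4 < 5 < 6. Listing each simplex with vertices in this order, K has dimension 2 with simplices:

  0-simplices (7): [0], [1], [2], [3], [4], [5], [6]
  1-simplices (18): [0,2], [0,3], [0,4], [0,5], [0,6], [1,2], [1,3], [1,4], [1,5], [1,6], [2,4], [2,5], [3,4], [3,5], [3,6], [4,5], [4,6], [5,6]
  2-simplices (12): [0,2,4], [0,2,5], [0,3,5], [0,3,6], [0,4,6], [1,2,4], [1,2,5], [1,3,4], [1,3,6], [1,5,6], [3,4,5], [4,5,6]

giving chain groups C_0 ≅ Z^7, C_1 ≅ Z^18, C_2 ≅ Z^12.

∂_1: C_1 → C_0 maps an edge to its endpoints' difference, ∂[p,q] = q − p. For instance
  ∂[0,4] = [4] − [0].
As a 7×18 matrix over Z this has rank 6, with invariant factors (1,1,1,1,1,1).

∂_2: C_2 → C_1 sends each 2-simplex [p,q,r] to [q,r] − [p,r] + [p,q]. For instance
  ∂[0,4,6] = [4,6] − [0,6] + [0,4],
  ∂[1,3,6] = [3,6] − [1,6] + [1,3].
This gives a 18×12 integer matrix of rank 12; reducing to Smith normal form yields diagonal entries (1,1,1,1,1,1,1,1,1,1,1,2).

Now H_k = ker ∂_k / im ∂_{k+1}, so:

  H_0: rank C_0 − rank ∂_1 = 7 − 6 = 1, and the invariant factors of ∂_1 are all 1, so H_0 = Z.
  H_1: rank ker ∂_1 − rank ∂_2 = (18 − 6) − 12 = 0, and ∂_2 has invariant factor 2 > 1, so H_1 = Z_2.
  H_2: rank ker ∂_2 − rank ∂_3 = (12 − 12) − 0 = 0, and there is no ∂_3, so H_2 = 0.

As a check, the Euler characteristic is 7 − 18 + 12 = 1, which agrees with 1 − 0 + 0 = 1.

Hence the Betti numbers are b_0 = 1, b_1 = 0, b_2 = 0.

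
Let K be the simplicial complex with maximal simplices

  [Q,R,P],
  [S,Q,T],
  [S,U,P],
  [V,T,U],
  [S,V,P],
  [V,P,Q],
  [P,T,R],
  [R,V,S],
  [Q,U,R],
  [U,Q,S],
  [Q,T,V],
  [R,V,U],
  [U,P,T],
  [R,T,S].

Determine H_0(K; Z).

H_0 = Z.

Take the total order P < Q < R < S < T < U < V on the vertex set. Then K (dimension 2) consists of the simplices:

  0-simplices (7): P, Q, R, S, T, U, V
  1-simplices (21): PQ, PR, PS, PT, PU, PV, QR, QS, QT, QU, QV, RS, RT, RU, RV, ST, SU, SV, TU, TV, UV
  2-simplices (14): PQR, PQV, PRT, PSU, PSV, PTU, QRU, QST, QSU, QTV, RST, RSV, RUV, TUV

so the chain groups are C_0 ≅ Z^7, C_1 ≅ Z^21, C_2 ≅ Z^14.

∂_1: C_1 → C_0 maps an edge to its endpoints' difference, ∂[p,q] = q − p. For instance
  ∂PU = U − P.
This gives a 7×21 integer matrix of rank 6; reducing to Smith normal form yields diagonal entries (1,1,1,1,1,1).

Boundary ∂_2: C_2 → C_1 acts by ∂[p,q,r] = [q,r] − [p,r] + [p,q]. For instance
  ∂PSU = SU − PU + PS,
  ∂QST = ST − QT + QS.
As a 21×14 matrix over Z this has rank 13, with invariant factors (1,1,1,1,1,1,1,1,1,1,1,1,1).

Now H_k = ker ∂_k / im ∂_{k+1}, so:

  H_0: rank C_0 − rank ∂_1 = 7 − 6 = 1, and the invariant factors of ∂_1 are all 1, so H_0 ≅ Z.

(K is a triangulation of the torus T^2.)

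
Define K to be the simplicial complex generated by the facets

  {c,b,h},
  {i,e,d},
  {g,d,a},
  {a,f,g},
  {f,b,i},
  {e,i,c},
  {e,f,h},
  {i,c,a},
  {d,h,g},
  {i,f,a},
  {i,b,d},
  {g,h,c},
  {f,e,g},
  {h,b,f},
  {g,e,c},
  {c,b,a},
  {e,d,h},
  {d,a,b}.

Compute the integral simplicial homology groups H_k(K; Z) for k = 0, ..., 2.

H_0 = Z,  H_1 = Z ⊕ Z/2,  H_2 = 0.

We work with the vertex ordering a < b < c < d < e < f < g < h < i. The simplices of K, each written with vertices in increasing order, are:

  0-simplices (9): a, b, c, d, e, f, g, h, i
  1-simplices (27): ab, ac, ad, af, ag, ai, bc, bd, bf, bh, bi, ce, cg, ch, ci, de, dg, dh, di, ef, eg, eh, ei, fg, fh, fi, gh
  2-simplices (18): abc, abd, aci, adg, afg, afi, bch, bdi, bfh, bfi, ceg, cei, cgh, deh, dei, dgh, efg, efh

giving chain groups C_0 ≅ Z^9, C_1 ≅ Z^27, C_2 ≅ Z^18.

Boundary ∂_1: C_1 → C_0 sends each edge [p,q] (with p < q) to q − p. For instance
  ∂de = e − d.
The 9×27 boundary matrix has rank 8 and Smith normal form diag(1,1,1,1,1,1,1,1).

The boundary map ∂_2: C_2 → C_1 maps a triangle to the signed sum of its edges. For instance
  ∂efg = fg − eg + ef,
  ∂cgh = gh − ch + cg.
The 27×18 boundary matrix has rank 18 and Smith normal form diag(1,1,1,1,1,1,1,1,1,1,1,1,1,1,1,1,1,2).

Computing H_k = (kernel of ∂_k) / (image of ∂_{k+1}):

  H_0: rank C_0 − rank ∂_1 = 9 − 8 = 1, and the invariant factors of ∂_1 are all 1, so H_0 ≅ Z.
  H_1: rank ker ∂_1 − rank ∂_2 = (27 − 8) − 18 = 1, and ∂_2 has invariant factor 2 > 1, so H_1 ≅ Z ⊕ Z/2.
  H_2: rank ker ∂_2 − rank ∂_3 = (18 − 18) − 0 = 0, and there is no ∂_3, so H_2 ≅ 0.

As a check, the Euler characteristic is 9 − 27 + 18 = 0, which agrees with 1 − 1 + 0 = 0.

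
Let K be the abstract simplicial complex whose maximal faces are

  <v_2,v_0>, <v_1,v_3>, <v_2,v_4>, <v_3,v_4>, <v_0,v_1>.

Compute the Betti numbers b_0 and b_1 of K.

Fix the vertex order v_0 < v_1 < v_2 < v_3 < v_4 and write every simplex with vertices in increasing order. Then dim K = 1 and the simplices of K are:

  0-simplices (5): [v_0], [v_1], [v_2], [v_3], [v_4]
  1-simplices (5): [v_0,v_1], [v_0,v_2], [v_1,v_3], [v_2,v_4], [v_3,v_4]

Hence C_0 ≅ Z^5, C_1 ≅ Z^5.

Boundary ∂_1: C_1 → C_0 is given by ∂[p,q] = [q] − [p]. For instance
  ∂[v_3,v_4] = [v_4] − [v_3].
The 5×5 boundary matrix has rank 4 and Smith normal form diag(1,1,1,1).

Computing H_k = (kernel of ∂_k) / (image of ∂_{k+1}):

  H_0: rank C_0 − rank ∂_1 = 5 − 4 = 1, and the invariant factors of ∂_1 are all 1, so H_0 = Z.
  H_1: rank ker ∂_1 − rank ∂_2 = (5 − 4) − 0 = 1, and there is no ∂_2, so H_1 = Z.

As a check, the Euler characteristic is 5 − 5 = 0, which agrees with 1 − 1 = 0.
(K is a triangulation of the circle S^1.)

Hence the Betti numbers are b_0 = 1, b_1 = 1.

b_0 = 1, b_1 = 1.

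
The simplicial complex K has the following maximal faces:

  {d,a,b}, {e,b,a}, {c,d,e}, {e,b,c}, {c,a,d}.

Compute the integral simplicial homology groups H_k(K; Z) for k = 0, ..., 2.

H_0 = Z,  H_1 = Z,  H_2 = 0.

Take the total order a < b < c < d < e on the vertex set. Then K (dimension 2) consists of the simplices:

  0-simplices (5): a, b, c, d, e
  1-simplices (10): ab, ac, ad, ae, bc, bd, be, cd, ce, de
  2-simplices (5): abd, abe, acd, bce, cde

Hence C_0 ≅ Z^5, C_1 ≅ Z^10, C_2 ≅ Z^5.

∂_1: C_1 → C_0 is given by ∂[p,q] = [q] − [p].
The 5×10 boundary matrix has rank 4 and Smith normal form diag(1,1,1,1).

Boundary ∂_2: C_2 → C_1 maps a triangle to the signed sum of its edges. For instance
  ∂cde = de − ce + cd,
  ∂abd = bd − ad + ab.
The 10×5 boundary matrix has rank 5 and Smith normal form diag(1,1,1,1,1).

From H_k ≅ ker(∂_k) / im(∂_{k+1}) we obtain:

  H_0: rank C_0 − rank ∂_1 = 5 − 4 = 1, and the invariant factors of ∂_1 are all 1, so H_0 ≅ Z.
  H_1: rank ker ∂_1 − rank ∂_2 = (10 − 4) − 5 = 1, and the invariant factors of ∂_2 are all 1, so H_1 ≅ Z.
  H_2: rank ker ∂_2 − rank ∂_3 = (5 − 5) − 0 = 0, and there is no ∂_3, so H_2 ≅ 0.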